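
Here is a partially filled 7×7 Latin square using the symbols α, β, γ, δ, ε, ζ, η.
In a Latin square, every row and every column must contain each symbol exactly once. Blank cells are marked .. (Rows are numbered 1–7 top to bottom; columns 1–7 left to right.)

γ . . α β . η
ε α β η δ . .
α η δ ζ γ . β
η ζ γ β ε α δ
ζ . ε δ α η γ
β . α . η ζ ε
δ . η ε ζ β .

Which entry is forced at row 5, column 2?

β

Row 5 already has {α, γ, δ, ε, ζ, η} and column 2 already has {α, ζ, η}, so row 5, column 2 must be β.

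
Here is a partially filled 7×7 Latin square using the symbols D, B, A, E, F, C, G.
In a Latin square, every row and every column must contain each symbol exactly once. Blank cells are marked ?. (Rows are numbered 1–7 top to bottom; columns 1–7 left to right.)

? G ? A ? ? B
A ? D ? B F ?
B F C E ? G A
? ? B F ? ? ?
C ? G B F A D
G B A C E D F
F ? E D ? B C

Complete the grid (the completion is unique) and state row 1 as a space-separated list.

Row 1, column 3: row 1 has {B, A, G} and column 3 has {D, B, A, E, C, G}, leaving only F.
Row 2, column 4: row 2 has {D, B, A, F} and column 4 has {D, B, A, E, F, C}, leaving only G.
Row 2, column 7: row 2 has {D, B, A, F, G} and column 7 has {D, B, A, F, C}, leaving only E.
Row 2, column 2: row 2 has {D, B, A, E, F, G} and column 2 has {B, F, G}, leaving only C.
Row 3, column 5: row 3 has {B, A, E, F, C, G} and column 5 has {B, E, F}, leaving only D.
Row 1, column 5: row 1 has {B, A, F, G} and column 5 has {D, B, E, F}, leaving only C.
Row 1, column 6: row 1 has {B, A, F, C, G} and column 6 has {D, B, A, F, G}, leaving only E.
Row 1, column 1: row 1 has {B, A, E, F, C, G} and column 1 has {B, A, F, C, G}, leaving only D.
So row 1 reads: D G F A C E B.

D G F A C E B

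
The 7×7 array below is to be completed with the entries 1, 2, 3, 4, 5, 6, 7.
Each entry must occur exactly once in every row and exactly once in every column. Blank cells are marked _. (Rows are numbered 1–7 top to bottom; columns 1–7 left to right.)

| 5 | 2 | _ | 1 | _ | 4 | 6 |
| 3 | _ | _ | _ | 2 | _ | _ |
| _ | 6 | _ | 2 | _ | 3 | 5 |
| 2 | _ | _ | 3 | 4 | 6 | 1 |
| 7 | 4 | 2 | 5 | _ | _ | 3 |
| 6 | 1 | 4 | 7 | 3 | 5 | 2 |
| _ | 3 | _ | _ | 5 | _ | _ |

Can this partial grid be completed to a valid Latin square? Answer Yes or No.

Yes

No row or column among the givens repeats a symbol, and propagating forced cells runs into no contradiction.
One valid completion exists (for instance, 5 2 3 1 7 4 6 / 3 5 1 6 2 7 4 / 4 6 7 2 1 3 5 / 2 7 5 3 4 6 1 / 7 4 2 5 6 1 3 / 6 1 4 7 3 5 2 / 1 3 6 4 5 2 7).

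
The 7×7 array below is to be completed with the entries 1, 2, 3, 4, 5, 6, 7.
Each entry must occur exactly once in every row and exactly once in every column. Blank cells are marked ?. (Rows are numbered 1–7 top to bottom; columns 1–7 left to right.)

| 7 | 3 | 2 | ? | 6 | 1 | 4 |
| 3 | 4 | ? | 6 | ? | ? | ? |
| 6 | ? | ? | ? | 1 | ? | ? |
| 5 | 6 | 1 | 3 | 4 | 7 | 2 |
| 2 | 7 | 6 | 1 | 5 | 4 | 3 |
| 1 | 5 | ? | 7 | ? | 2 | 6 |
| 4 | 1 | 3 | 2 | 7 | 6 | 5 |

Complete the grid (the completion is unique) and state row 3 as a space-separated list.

6 2 5 4 1 3 7

Row 3, column 2: row 3 has {1, 6} and column 2 has {1, 3, 4, 5, 6, 7}, leaving only 2.
Row 3, column 7: row 3 has {1, 2, 6} and column 7 has {2, 3, 4, 5, 6}, leaving only 7.
Row 1, column 4: row 1 has {1, 2, 3, 4, 6, 7} and column 4 has {1, 2, 3, 6, 7}, leaving only 5.
Row 3, column 4: row 3 has {1, 2, 6, 7} and column 4 has {1, 2, 3, 5, 6, 7}, leaving only 4.
Row 3, column 3: row 3 has {1, 2, 4, 6, 7} and column 3 has {1, 2, 3, 6}, leaving only 5.
Row 3, column 6: row 3 has {1, 2, 4, 5, 6, 7} and column 6 has {1, 2, 4, 6, 7}, leaving only 3.
So row 3 reads: 6 2 5 4 1 3 7.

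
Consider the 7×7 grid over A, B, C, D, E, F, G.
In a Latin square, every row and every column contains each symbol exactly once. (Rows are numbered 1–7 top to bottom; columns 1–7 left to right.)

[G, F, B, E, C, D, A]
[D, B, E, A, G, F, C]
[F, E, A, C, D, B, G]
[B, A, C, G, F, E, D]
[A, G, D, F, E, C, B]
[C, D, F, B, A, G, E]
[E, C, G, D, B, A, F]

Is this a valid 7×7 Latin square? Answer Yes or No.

Each row is a permutation of the 7 symbols, and so is each column.

Yes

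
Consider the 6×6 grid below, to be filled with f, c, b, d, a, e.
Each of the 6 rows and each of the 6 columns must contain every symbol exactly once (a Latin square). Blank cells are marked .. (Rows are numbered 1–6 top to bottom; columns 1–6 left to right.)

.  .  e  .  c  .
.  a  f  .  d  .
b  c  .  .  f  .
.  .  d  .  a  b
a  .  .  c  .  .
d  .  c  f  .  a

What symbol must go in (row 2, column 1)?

e

Row 1, column 1: row 1 has {c, e} and column 1 has {b, d, a}, leaving only f.
Row 1, column 6: row 1 has {f, c, e} and column 6 has {b, a}, leaving only d.
Row 1, column 2: row 1 has {f, c, d, e} and column 2 has {c, a}, leaving only b.
Row 1, column 4: row 1 has {f, c, b, d, e} and column 4 has {f, c}, leaving only a.
Row 3, column 3: row 3 has {f, c, b} and column 3 has {f, c, d, e}, leaving only a.
Row 3, column 6: row 3 has {f, c, b, a} and column 6 has {b, d, a}, leaving only e.
Row 2, column 6: row 2 has {f, d, a} and column 6 has {b, d, a, e}, leaving only c.
Row 2 already has {f, c, d, a} and column 1 already has {f, b, d, a}, so row 2, column 1 must be e.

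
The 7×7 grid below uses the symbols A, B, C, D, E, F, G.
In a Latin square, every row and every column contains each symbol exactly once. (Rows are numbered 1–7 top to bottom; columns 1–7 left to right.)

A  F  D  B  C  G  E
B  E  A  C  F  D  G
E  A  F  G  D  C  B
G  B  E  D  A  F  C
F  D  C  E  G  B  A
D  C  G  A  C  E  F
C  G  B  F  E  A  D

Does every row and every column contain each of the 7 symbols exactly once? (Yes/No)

No

Row 6 contains C twice (at columns 2 and 5), so it is not a permutation.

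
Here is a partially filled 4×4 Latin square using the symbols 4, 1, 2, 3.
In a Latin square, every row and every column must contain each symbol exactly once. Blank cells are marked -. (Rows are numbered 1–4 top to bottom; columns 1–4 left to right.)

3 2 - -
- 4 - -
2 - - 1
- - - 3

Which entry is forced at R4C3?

Row 1, column 4: row 1 has {2, 3} and column 4 has {1, 3}, leaving only 4.
Row 1, column 3: row 1 has {4, 2, 3} and column 3 has {}, leaving only 1.
Row 2, column 1: row 2 has {4} and column 1 has {2, 3}, leaving only 1.
Row 2, column 4: row 2 has {4, 1} and column 4 has {4, 1, 3}, leaving only 2.
Row 2, column 3: row 2 has {4, 1, 2} and column 3 has {1}, leaving only 3.
Row 3, column 2: row 3 has {1, 2} and column 2 has {4, 2}, leaving only 3.
Row 3, column 3: row 3 has {1, 2, 3} and column 3 has {1, 3}, leaving only 4.
Row 4 already has {3} and column 3 already has {4, 1, 3}, so row 4, column 3 must be 2.

2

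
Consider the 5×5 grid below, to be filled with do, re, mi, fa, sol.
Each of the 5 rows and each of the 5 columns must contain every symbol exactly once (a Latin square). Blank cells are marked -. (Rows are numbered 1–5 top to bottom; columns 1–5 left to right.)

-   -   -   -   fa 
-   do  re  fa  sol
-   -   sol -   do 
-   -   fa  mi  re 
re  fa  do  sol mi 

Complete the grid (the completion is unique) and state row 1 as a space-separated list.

sol re mi do fa

Row 1, column 3: row 1 has {fa} and column 3 has {do, re, fa, sol}, leaving only mi.
Row 2, column 1: row 2 has {do, re, fa, sol} and column 1 has {re}, leaving only mi.
Row 3, column 1: row 3 has {do, sol} and column 1 has {re, mi}, leaving only fa.
Row 3, column 4: row 3 has {do, fa, sol} and column 4 has {mi, fa, sol}, leaving only re.
Row 1, column 4: row 1 has {mi, fa} and column 4 has {re, mi, fa, sol}, leaving only do.
Row 1, column 1: row 1 has {do, mi, fa} and column 1 has {re, mi, fa}, leaving only sol.
Row 1, column 2: row 1 has {do, mi, fa, sol} and column 2 has {do, fa}, leaving only re.
So row 1 reads: sol re mi do fa.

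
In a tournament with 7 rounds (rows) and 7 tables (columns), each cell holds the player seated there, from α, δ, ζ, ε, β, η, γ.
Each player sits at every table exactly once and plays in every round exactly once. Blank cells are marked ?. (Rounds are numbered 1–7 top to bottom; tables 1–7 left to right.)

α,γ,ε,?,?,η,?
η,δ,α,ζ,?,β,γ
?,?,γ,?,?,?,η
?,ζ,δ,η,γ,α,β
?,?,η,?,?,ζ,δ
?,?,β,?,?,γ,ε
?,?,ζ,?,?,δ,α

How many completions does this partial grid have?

Round 1, table 4: eliminating its round and table leaves {δ, β}.
Round 1, table 5: eliminating its round and table leaves {δ, ζ, β}.
Round 1, table 7: eliminating its round and table leaves {ζ}.
Round 2, table 5: eliminating its round and table leaves {ε}.
Round 3, table 1: eliminating its round and table leaves {δ, ζ, ε, β}.
Round 3, table 2: eliminating its round and table leaves {α, ε, β}.
Round 3, table 4: eliminating its round and table leaves {α, δ, ε, β}.
Round 3, table 5: eliminating its round and table leaves {α, δ, ζ, ε, β}.
Round 3, table 6: eliminating its round and table leaves {ε}.
Round 4, table 1: eliminating its round and table leaves {ε}.
Round 5, table 1: eliminating its round and table leaves {ε, β, γ}.
Round 5, table 2: eliminating its round and table leaves {α, ε, β}.
Round 5, table 4: eliminating its round and table leaves {α, ε, β, γ}.
Round 5, table 5: eliminating its round and table leaves {α, ε, β}.
Round 6, table 1: eliminating its round and table leaves {δ, ζ}.
Round 6, table 2: eliminating its round and table leaves {α, η}.
Round 6, table 4: eliminating its round and table leaves {α, δ}.
Round 6, table 5: eliminating its round and table leaves {α, δ, ζ, η}.
Round 7, table 1: eliminating its round and table leaves {ε, β, γ}.
Round 7, table 2: eliminating its round and table leaves {ε, β, η}.
Round 7, table 4: eliminating its round and table leaves {ε, β, γ}.
Round 7, table 5: eliminating its round and table leaves {ε, β, η}.
Enumerating the assignments across these blanks that avoid any round or table repeat gives 9 completions.

9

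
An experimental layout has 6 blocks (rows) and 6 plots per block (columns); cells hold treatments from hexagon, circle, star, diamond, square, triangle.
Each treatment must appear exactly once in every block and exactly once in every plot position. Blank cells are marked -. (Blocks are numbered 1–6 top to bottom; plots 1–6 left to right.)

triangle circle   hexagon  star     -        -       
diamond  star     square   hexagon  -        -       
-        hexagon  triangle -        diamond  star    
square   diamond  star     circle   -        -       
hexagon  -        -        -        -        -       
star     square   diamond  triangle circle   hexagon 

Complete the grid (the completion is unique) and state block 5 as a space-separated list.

Block 5, plot 2: block 5 has {hexagon} and plot 2 has {hexagon, circle, star, diamond, square}, leaving only triangle.
Block 5, plot 3: block 5 has {hexagon, triangle} and plot 3 has {hexagon, star, diamond, square, triangle}, leaving only circle.
Block 1, plot 5: block 1 has {hexagon, circle, star, triangle} and plot 5 has {circle, diamond}, leaving only square.
Block 5, plot 5: block 5 has {hexagon, circle, triangle} and plot 5 has {circle, diamond, square}, leaving only star.
Block 1, plot 6: block 1 has {hexagon, circle, star, square, triangle} and plot 6 has {hexagon, star}, leaving only diamond.
Block 5, plot 6: block 5 has {hexagon, circle, star, triangle} and plot 6 has {hexagon, star, diamond}, leaving only square.
Block 5, plot 4: block 5 has {hexagon, circle, star, square, triangle} and plot 4 has {hexagon, circle, star, triangle}, leaving only diamond.
So block 5 reads: hexagon triangle circle diamond star square.

hexagon triangle circle diamond star square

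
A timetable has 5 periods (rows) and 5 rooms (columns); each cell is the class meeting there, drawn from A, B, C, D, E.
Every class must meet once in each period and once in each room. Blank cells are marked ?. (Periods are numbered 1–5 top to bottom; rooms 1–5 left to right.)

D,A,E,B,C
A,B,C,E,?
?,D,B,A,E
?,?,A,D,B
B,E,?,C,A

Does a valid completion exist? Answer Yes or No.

Yes

No period or room among the givens repeats a symbol, and propagating forced cells runs into no contradiction.
One valid completion exists (for instance, D A E B C / A B C E D / C D B A E / E C A D B / B E D C A).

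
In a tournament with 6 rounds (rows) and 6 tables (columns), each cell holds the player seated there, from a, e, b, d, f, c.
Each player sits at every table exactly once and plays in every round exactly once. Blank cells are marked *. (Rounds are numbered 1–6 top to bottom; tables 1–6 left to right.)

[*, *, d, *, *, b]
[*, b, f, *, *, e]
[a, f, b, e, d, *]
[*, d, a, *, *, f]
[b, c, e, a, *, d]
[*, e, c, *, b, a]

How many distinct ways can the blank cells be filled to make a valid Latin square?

Round 1, table 1: eliminating its round and table leaves {e, f, c}.
Round 1, table 2: eliminating its round and table leaves {a}.
Round 1, table 4: eliminating its round and table leaves {f, c}.
Round 1, table 5: eliminating its round and table leaves {a, e, f, c}.
Round 2, table 1: eliminating its round and table leaves {d, c}.
Round 2, table 4: eliminating its round and table leaves {d, c}.
Round 2, table 5: eliminating its round and table leaves {a, c}.
Round 3, table 6: eliminating its round and table leaves {c}.
Round 4, table 1: eliminating its round and table leaves {e, c}.
Round 4, table 4: eliminating its round and table leaves {b, c}.
Round 4, table 5: eliminating its round and table leaves {e, c}.
Round 5, table 5: eliminating its round and table leaves {f}.
Round 6, table 1: eliminating its round and table leaves {d, f}.
Round 6, table 4: eliminating its round and table leaves {d, f}.
Enumerating the assignments across these blanks that avoid any round or table repeat gives 3 completions.

3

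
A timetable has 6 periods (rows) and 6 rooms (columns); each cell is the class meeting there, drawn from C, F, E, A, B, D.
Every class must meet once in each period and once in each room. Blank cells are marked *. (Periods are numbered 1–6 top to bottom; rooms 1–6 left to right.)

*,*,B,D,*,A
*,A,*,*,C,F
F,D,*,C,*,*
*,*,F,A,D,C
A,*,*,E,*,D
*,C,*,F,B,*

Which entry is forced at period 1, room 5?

E

Period 2, room 4: period 2 has {C, F, A} and room 4 has {C, F, E, A, D}, leaving only B.
Period 5, room 3: period 5 has {E, A, D} and room 3 has {F, B}, leaving only C.
Period 5, room 5: period 5 has {C, E, A, D} and room 5 has {C, B, D}, leaving only F.
Period 1 already has {A, B, D} and room 5 already has {C, F, B, D}, so period 1, room 5 must be E.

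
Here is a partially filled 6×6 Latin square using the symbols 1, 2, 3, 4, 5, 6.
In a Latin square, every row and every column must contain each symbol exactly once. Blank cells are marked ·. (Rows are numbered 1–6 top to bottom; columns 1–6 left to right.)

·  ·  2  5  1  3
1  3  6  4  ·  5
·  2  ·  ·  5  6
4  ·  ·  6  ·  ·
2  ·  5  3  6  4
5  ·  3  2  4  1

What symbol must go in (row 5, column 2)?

Row 5 already has {2, 3, 4, 5, 6} and column 2 already has {2, 3}, so row 5, column 2 must be 1.

1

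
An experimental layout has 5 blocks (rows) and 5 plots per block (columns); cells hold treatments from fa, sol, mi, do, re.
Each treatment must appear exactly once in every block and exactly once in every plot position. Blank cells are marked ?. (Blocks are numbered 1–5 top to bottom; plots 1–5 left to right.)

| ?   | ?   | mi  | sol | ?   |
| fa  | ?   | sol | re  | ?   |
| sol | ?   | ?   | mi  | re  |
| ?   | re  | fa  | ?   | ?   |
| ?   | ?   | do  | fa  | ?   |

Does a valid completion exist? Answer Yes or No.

Block 3, plot 3: block 3 together with plot 3 already contain {fa, sol, mi, do, re} — every symbol — so nothing can go there. The grid has no valid completion.

No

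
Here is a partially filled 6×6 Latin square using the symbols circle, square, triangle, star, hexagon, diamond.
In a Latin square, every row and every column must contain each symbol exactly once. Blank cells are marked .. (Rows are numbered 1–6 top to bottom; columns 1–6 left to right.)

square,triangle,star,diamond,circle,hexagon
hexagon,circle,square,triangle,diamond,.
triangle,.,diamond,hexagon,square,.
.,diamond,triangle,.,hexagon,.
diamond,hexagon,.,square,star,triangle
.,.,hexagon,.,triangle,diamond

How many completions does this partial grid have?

Row 2, column 6: eliminating its row and column leaves {star}.
Row 3, column 2: eliminating its row and column leaves {star}.
Row 3, column 6: eliminating its row and column leaves {circle, star}.
Row 4, column 1: eliminating its row and column leaves {circle, star}.
Row 4, column 4: eliminating its row and column leaves {circle, star}.
Row 4, column 6: eliminating its row and column leaves {circle, square, star}.
Row 5, column 3: eliminating its row and column leaves {circle}.
Row 6, column 1: eliminating its row and column leaves {circle, star}.
Row 6, column 2: eliminating its row and column leaves {square, star}.
Row 6, column 4: eliminating its row and column leaves {circle, star}.
Enumerating the assignments across these blanks that avoid any row or column repeat gives 2 completions.

2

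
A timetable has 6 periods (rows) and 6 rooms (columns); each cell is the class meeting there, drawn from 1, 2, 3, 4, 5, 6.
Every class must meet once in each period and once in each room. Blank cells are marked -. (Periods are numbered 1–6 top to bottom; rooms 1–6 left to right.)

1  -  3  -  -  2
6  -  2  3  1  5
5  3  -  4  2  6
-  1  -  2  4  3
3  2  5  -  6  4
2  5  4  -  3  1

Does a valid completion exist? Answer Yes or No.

Period 4, room 1: period 4 together with room 1 already contain {1, 2, 3, 4, 5, 6} — every symbol — so nothing can go there. The grid has no valid completion.

No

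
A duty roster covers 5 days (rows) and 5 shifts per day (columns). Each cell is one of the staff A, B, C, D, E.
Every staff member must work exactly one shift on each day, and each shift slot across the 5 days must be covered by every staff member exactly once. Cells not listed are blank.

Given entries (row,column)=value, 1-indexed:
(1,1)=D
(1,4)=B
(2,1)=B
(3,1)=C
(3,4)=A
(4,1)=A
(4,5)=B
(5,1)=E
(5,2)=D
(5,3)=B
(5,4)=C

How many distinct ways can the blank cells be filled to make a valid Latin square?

5

Day 1, shift 2: eliminating its day and shift leaves {A, C, E}.
Day 1, shift 3: eliminating its day and shift leaves {A, C, E}.
Day 1, shift 5: eliminating its day and shift leaves {A, C, E}.
Day 2, shift 2: eliminating its day and shift leaves {A, C, E}.
Day 2, shift 3: eliminating its day and shift leaves {A, C, D, E}.
Day 2, shift 4: eliminating its day and shift leaves {D, E}.
Day 2, shift 5: eliminating its day and shift leaves {A, C, D, E}.
Day 3, shift 2: eliminating its day and shift leaves {B, E}.
Day 3, shift 3: eliminating its day and shift leaves {D, E}.
Day 3, shift 5: eliminating its day and shift leaves {D, E}.
Day 4, shift 2: eliminating its day and shift leaves {C, E}.
Day 4, shift 3: eliminating its day and shift leaves {C, D, E}.
Day 4, shift 4: eliminating its day and shift leaves {D, E}.
Day 5, shift 5: eliminating its day and shift leaves {A}.
Enumerating the assignments across these blanks that avoid any day or shift repeat gives 5 completions.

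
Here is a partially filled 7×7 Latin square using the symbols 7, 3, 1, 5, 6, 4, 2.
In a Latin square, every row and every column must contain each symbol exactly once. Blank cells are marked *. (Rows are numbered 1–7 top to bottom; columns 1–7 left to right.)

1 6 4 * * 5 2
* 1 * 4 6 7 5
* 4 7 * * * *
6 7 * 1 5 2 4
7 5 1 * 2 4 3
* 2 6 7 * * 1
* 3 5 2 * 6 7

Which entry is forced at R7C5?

Row 1, column 4: row 1 has {1, 5, 6, 4, 2} and column 4 has {7, 1, 4, 2}, leaving only 3.
Row 1, column 5: row 1 has {3, 1, 5, 6, 4, 2} and column 5 has {5, 6, 2}, leaving only 7.
Row 3, column 7: row 3 has {7, 4} and column 7 has {7, 3, 1, 5, 4, 2}, leaving only 6.
Row 3, column 4: row 3 has {7, 6, 4} and column 4 has {7, 3, 1, 4, 2}, leaving only 5.
Row 4, column 3: row 4 has {7, 1, 5, 6, 4, 2} and column 3 has {7, 1, 5, 6, 4}, leaving only 3.
Row 2, column 3: row 2 has {7, 1, 5, 6, 4} and column 3 has {7, 3, 1, 5, 6, 4}, leaving only 2.
Row 2, column 1: row 2 has {7, 1, 5, 6, 4, 2} and column 1 has {7, 1, 6}, leaving only 3.
Row 3, column 1: row 3 has {7, 5, 6, 4} and column 1 has {7, 3, 1, 6}, leaving only 2.
Row 5, column 4: row 5 has {7, 3, 1, 5, 4, 2} and column 4 has {7, 3, 1, 5, 4, 2}, leaving only 6.
Row 6, column 6: row 6 has {7, 1, 6, 2} and column 6 has {7, 5, 6, 4, 2}, leaving only 3.
Row 3, column 6: row 3 has {7, 5, 6, 4, 2} and column 6 has {7, 3, 5, 6, 4, 2}, leaving only 1.
Row 3, column 5: row 3 has {7, 1, 5, 6, 4, 2} and column 5 has {7, 5, 6, 2}, leaving only 3.
Row 6, column 5: row 6 has {7, 3, 1, 6, 2} and column 5 has {7, 3, 5, 6, 2}, leaving only 4.
Row 7 already has {7, 3, 5, 6, 2} and column 5 already has {7, 3, 5, 6, 4, 2}, so row 7, column 5 must be 1.

1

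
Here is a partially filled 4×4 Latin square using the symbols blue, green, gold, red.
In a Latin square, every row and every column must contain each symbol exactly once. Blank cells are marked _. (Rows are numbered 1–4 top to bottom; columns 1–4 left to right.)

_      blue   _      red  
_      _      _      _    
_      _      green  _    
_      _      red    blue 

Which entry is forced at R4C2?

green

Row 1, column 3: row 1 has {blue, red} and column 3 has {green, red}, leaving only gold.
Row 1, column 1: row 1 has {blue, gold, red} and column 1 has {}, leaving only green.
Row 2, column 3: row 2 has {} and column 3 has {green, gold, red}, leaving only blue.
Row 3, column 4: row 3 has {green} and column 4 has {blue, red}, leaving only gold.
Row 2, column 4: row 2 has {blue} and column 4 has {blue, gold, red}, leaving only green.
Row 3, column 2: row 3 has {green, gold} and column 2 has {blue}, leaving only red.
Row 2, column 2: row 2 has {blue, green} and column 2 has {blue, red}, leaving only gold.
Row 4 already has {blue, red} and column 2 already has {blue, gold, red}, so row 4, column 2 must be green.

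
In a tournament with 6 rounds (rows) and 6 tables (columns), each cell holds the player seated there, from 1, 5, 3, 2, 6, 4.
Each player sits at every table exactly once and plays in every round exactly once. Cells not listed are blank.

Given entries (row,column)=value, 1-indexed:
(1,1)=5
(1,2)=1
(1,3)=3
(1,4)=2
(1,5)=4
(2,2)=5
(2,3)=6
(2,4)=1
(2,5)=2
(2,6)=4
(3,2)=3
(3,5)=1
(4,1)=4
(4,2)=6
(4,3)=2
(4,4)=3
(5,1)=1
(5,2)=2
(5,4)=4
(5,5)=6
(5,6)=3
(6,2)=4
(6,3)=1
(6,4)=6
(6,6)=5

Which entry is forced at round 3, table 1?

Round 1, table 6: round 1 has {1, 5, 3, 2, 4} and table 6 has {5, 3, 4}, leaving only 6.
Round 2, table 1: round 2 has {1, 5, 2, 6, 4} and table 1 has {1, 5, 4}, leaving only 3.
Round 3, table 4: round 3 has {1, 3} and table 4 has {1, 3, 2, 6, 4}, leaving only 5.
Round 3, table 3: round 3 has {1, 5, 3} and table 3 has {1, 3, 2, 6}, leaving only 4.
Round 3, table 6: round 3 has {1, 5, 3, 4} and table 6 has {5, 3, 6, 4}, leaving only 2.
Round 3 already has {1, 5, 3, 2, 4} and table 1 already has {1, 5, 3, 4}, so round 3, table 1 must be 6.

6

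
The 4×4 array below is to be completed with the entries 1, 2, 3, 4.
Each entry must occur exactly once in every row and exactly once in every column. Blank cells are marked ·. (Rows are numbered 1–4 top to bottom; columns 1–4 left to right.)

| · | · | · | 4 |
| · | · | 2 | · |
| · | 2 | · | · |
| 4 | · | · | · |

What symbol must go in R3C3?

4

Row 3, column 3 is narrowed to {1, 3, 4}.
If it were 1, then row 4, column 3 would be left with no valid symbol.
If it were 3, then row 4, column 3 would be left with no valid symbol.
So row 3, column 3 must be 4.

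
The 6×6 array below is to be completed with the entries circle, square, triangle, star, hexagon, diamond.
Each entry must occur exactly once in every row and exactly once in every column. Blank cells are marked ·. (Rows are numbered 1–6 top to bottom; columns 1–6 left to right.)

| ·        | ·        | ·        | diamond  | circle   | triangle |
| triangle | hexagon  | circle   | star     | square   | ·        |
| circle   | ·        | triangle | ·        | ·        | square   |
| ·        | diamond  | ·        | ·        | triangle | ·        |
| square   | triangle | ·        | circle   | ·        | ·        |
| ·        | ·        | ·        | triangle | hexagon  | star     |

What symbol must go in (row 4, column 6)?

circle

Row 2, column 6: row 2 has {circle, square, triangle, star, hexagon} and column 6 has {square, triangle, star}, leaving only diamond.
Row 3, column 2: row 3 has {circle, square, triangle} and column 2 has {triangle, hexagon, diamond}, leaving only star.
Row 1, column 2: row 1 has {circle, triangle, diamond} and column 2 has {triangle, star, hexagon, diamond}, leaving only square.
Row 3, column 4: row 3 has {circle, square, triangle, star} and column 4 has {circle, triangle, star, diamond}, leaving only hexagon.
Row 3, column 5: row 3 has {circle, square, triangle, star, hexagon} and column 5 has {circle, square, triangle, hexagon}, leaving only diamond.
Row 4, column 4: row 4 has {triangle, diamond} and column 4 has {circle, triangle, star, hexagon, diamond}, leaving only square.
Row 5, column 5: row 5 has {circle, square, triangle} and column 5 has {circle, square, triangle, hexagon, diamond}, leaving only star.
Row 5, column 6: row 5 has {circle, square, triangle, star} and column 6 has {square, triangle, star, diamond}, leaving only hexagon.
Row 4 already has {square, triangle, diamond} and column 6 already has {square, triangle, star, hexagon, diamond}, so row 4, column 6 must be circle.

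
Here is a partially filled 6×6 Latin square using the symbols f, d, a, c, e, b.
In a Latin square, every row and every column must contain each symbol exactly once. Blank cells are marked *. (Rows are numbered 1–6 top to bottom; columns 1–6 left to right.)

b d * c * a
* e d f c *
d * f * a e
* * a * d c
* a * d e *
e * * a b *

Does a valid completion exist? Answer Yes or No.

No row or column among the givens repeats a symbol, and propagating forced cells runs into no contradiction.
One valid completion exists (for instance, b d e c f a / a e d f c b / d c f b a e / f b a e d c / c a b d e f / e f c a b d).

Yes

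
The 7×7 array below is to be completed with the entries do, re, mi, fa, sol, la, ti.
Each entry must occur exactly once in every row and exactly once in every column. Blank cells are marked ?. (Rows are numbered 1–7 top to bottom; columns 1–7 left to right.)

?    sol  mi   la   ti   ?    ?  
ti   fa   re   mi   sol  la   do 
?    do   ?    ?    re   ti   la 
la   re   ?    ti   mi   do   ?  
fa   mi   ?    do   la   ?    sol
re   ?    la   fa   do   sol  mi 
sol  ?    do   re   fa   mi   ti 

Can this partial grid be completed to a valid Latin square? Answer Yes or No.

No row or column among the givens repeats a symbol, and propagating forced cells runs into no contradiction.
One valid completion exists (for instance, do sol mi la ti fa re / ti fa re mi sol la do / mi do fa sol re ti la / la re sol ti mi do fa / fa mi ti do la re sol / re ti la fa do sol mi / sol la do re fa mi ti).

Yes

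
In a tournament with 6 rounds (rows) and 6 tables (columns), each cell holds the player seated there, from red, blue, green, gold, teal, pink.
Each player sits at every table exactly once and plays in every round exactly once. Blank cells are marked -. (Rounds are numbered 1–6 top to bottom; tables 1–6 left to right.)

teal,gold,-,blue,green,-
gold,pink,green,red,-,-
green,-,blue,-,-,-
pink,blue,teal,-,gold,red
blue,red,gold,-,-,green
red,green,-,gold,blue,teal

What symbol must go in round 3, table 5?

red

Round 1, table 6: round 1 has {blue, green, gold, teal} and table 6 has {red, green, teal}, leaving only pink.
Round 1, table 3: round 1 has {blue, green, gold, teal, pink} and table 3 has {blue, green, gold, teal}, leaving only red.
Round 2, table 5: round 2 has {red, green, gold, pink} and table 5 has {blue, green, gold}, leaving only teal.
Round 2, table 6: round 2 has {red, green, gold, teal, pink} and table 6 has {red, green, teal, pink}, leaving only blue.
Round 3, table 2: round 3 has {blue, green} and table 2 has {red, blue, green, gold, pink}, leaving only teal.
Round 3, table 4: round 3 has {blue, green, teal} and table 4 has {red, blue, gold}, leaving only pink.
Round 3 already has {blue, green, teal, pink} and table 5 already has {blue, green, gold, teal}, so round 3, table 5 must be red.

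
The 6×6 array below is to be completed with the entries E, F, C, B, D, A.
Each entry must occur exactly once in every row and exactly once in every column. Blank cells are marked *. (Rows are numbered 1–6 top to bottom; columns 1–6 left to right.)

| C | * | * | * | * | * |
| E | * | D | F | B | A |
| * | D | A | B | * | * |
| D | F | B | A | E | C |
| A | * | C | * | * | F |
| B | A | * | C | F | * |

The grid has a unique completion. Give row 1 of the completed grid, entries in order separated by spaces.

Row 2, column 2: row 2 has {E, F, B, D, A} and column 2 has {F, D, A}, leaving only C.
Row 3, column 1: row 3 has {B, D, A} and column 1 has {E, C, B, D, A}, leaving only F.
Row 3, column 5: row 3 has {F, B, D, A} and column 5 has {E, F, B}, leaving only C.
Row 3, column 6: row 3 has {F, C, B, D, A} and column 6 has {F, C, A}, leaving only E.
Row 5, column 5: row 5 has {F, C, A} and column 5 has {E, F, C, B}, leaving only D.
Row 1, column 5: row 1 has {C} and column 5 has {E, F, C, B, D}, leaving only A.
Row 5, column 4: row 5 has {F, C, D, A} and column 4 has {F, C, B, A}, leaving only E.
Row 1, column 4: row 1 has {C, A} and column 4 has {E, F, C, B, A}, leaving only D.
Row 1, column 6: row 1 has {C, D, A} and column 6 has {E, F, C, A}, leaving only B.
Row 1, column 2: row 1 has {C, B, D, A} and column 2 has {F, C, D, A}, leaving only E.
Row 1, column 3: row 1 has {E, C, B, D, A} and column 3 has {C, B, D, A}, leaving only F.
So row 1 reads: C E F D A B.

C E F D A B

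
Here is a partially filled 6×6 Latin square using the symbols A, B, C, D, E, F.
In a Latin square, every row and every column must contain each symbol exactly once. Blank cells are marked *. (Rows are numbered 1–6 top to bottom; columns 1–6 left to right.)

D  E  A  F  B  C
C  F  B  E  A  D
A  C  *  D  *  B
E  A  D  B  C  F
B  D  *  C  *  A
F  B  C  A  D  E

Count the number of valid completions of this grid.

2

Row 3, column 3: eliminating its row and column leaves {E, F}.
Row 3, column 5: eliminating its row and column leaves {E, F}.
Row 5, column 3: eliminating its row and column leaves {E, F}.
Row 5, column 5: eliminating its row and column leaves {E, F}.
Enumerating the assignments across these blanks that avoid any row or column repeat gives 2 completions.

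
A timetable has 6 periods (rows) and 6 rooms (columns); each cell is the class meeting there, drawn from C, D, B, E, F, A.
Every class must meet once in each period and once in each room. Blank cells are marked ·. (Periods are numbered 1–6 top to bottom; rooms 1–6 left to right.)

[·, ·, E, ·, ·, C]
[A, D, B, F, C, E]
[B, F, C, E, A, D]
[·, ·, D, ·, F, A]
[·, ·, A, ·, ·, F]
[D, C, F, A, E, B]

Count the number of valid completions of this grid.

3

Period 1, room 1: eliminating its period and room leaves {F}.
Period 1, room 2: eliminating its period and room leaves {B, A}.
Period 1, room 4: eliminating its period and room leaves {D, B}.
Period 1, room 5: eliminating its period and room leaves {D, B}.
Period 4, room 1: eliminating its period and room leaves {C, E}.
Period 4, room 2: eliminating its period and room leaves {B, E}.
Period 4, room 4: eliminating its period and room leaves {C, B}.
Period 5, room 1: eliminating its period and room leaves {C, E}.
Period 5, room 2: eliminating its period and room leaves {B, E}.
Period 5, room 4: eliminating its period and room leaves {C, D, B}.
Period 5, room 5: eliminating its period and room leaves {D, B}.
Enumerating the assignments across these blanks that avoid any period or room repeat gives 3 completions.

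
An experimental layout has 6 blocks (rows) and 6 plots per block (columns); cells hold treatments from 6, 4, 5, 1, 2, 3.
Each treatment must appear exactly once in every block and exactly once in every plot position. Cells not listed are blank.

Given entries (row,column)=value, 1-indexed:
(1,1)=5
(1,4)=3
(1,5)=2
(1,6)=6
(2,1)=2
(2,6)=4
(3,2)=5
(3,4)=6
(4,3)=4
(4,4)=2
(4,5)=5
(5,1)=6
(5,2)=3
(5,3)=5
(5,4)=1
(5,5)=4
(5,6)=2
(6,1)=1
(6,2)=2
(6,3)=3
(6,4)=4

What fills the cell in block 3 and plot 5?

1

Block 1, plot 3: block 1 has {6, 5, 2, 3} and plot 3 has {4, 5, 3}, leaving only 1.
Block 1, plot 2: block 1 has {6, 5, 1, 2, 3} and plot 2 has {5, 2, 3}, leaving only 4.
Block 2, plot 3: block 2 has {4, 2} and plot 3 has {4, 5, 1, 3}, leaving only 6.
Block 2, plot 2: block 2 has {6, 4, 2} and plot 2 has {4, 5, 2, 3}, leaving only 1.
Block 2, plot 4: block 2 has {6, 4, 1, 2} and plot 4 has {6, 4, 1, 2, 3}, leaving only 5.
Block 2, plot 5: block 2 has {6, 4, 5, 1, 2} and plot 5 has {4, 5, 2}, leaving only 3.
Block 3 already has {6, 5} and plot 5 already has {4, 5, 2, 3}, so block 3, plot 5 must be 1.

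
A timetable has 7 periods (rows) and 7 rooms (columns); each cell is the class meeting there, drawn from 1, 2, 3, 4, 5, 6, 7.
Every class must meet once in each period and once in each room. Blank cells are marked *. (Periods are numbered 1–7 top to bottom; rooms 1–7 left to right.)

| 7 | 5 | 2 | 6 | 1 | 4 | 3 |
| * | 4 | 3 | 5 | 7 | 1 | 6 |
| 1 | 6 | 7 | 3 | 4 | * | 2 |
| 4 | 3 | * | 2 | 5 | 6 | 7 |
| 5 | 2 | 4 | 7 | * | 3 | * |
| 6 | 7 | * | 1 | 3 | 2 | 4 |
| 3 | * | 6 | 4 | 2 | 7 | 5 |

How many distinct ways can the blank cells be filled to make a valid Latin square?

Period 2, room 1: eliminating its period and room leaves {2}.
Period 3, room 6: eliminating its period and room leaves {5}.
Period 4, room 3: eliminating its period and room leaves {1}.
Period 5, room 5: eliminating its period and room leaves {6}.
Period 5, room 7: eliminating its period and room leaves {1}.
Period 6, room 3: eliminating its period and room leaves {5}.
Period 7, room 2: eliminating its period and room leaves {1}.
Only one assignment across all blanks avoids any period or room repeat, giving 1 completion.

1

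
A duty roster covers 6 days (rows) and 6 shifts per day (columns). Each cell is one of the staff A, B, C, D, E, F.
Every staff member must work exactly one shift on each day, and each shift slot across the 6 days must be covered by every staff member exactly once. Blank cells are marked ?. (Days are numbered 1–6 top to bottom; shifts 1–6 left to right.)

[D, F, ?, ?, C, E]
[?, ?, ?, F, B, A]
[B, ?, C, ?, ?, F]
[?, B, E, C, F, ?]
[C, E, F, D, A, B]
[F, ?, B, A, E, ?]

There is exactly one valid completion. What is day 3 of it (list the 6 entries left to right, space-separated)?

Day 3, shift 4: day 3 has {B, C, F} and shift 4 has {A, C, D, F}, leaving only E.
Day 3, shift 5: day 3 has {B, C, E, F} and shift 5 has {A, B, C, E, F}, leaving only D.
Day 3, shift 2: day 3 has {B, C, D, E, F} and shift 2 has {B, E, F}, leaving only A.
So day 3 reads: B A C E D F.

B A C E D F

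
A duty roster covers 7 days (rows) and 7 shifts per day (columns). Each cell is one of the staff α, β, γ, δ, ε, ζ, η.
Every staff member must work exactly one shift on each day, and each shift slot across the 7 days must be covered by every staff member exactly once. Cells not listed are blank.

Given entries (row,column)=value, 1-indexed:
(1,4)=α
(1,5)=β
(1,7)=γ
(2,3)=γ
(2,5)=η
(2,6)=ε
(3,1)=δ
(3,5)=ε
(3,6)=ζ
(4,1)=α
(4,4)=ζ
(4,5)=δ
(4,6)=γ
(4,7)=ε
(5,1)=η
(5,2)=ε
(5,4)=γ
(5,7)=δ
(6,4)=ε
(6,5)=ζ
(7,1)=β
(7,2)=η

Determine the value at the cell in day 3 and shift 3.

Day 2, shift 1: day 2 has {γ, ε, η} and shift 1 has {α, β, δ, η}, leaving only ζ.
Day 1, shift 1: day 1 has {α, β, γ} and shift 1 has {α, β, δ, ζ, η}, leaving only ε.
Day 4, shift 2: day 4 has {α, γ, δ, ε, ζ} and shift 2 has {ε, η}, leaving only β.
Day 4, shift 3: day 4 has {α, β, γ, δ, ε, ζ} and shift 3 has {γ}, leaving only η.
Day 5, shift 5: day 5 has {γ, δ, ε, η} and shift 5 has {β, δ, ε, ζ, η}, leaving only α.
Day 5, shift 6: day 5 has {α, γ, δ, ε, η} and shift 6 has {γ, ε, ζ}, leaving only β.
Day 5, shift 3: day 5 has {α, β, γ, δ, ε, η} and shift 3 has {γ, η}, leaving only ζ.
Day 1, shift 3: day 1 has {α, β, γ, ε} and shift 3 has {γ, ζ, η}, leaving only δ.
Day 1, shift 2: day 1 has {α, β, γ, δ, ε} and shift 2 has {β, ε, η}, leaving only ζ.
Day 1, shift 6: day 1 has {α, β, γ, δ, ε, ζ} and shift 6 has {β, γ, ε, ζ}, leaving only η.
Day 6, shift 1: day 6 has {ε, ζ} and shift 1 has {α, β, δ, ε, ζ, η}, leaving only γ.
Day 7, shift 4: day 7 has {β, η} and shift 4 has {α, γ, ε, ζ}, leaving only δ.
Day 2, shift 4: day 2 has {γ, ε, ζ, η} and shift 4 has {α, γ, δ, ε, ζ}, leaving only β.
Day 2, shift 7: day 2 has {β, γ, ε, ζ, η} and shift 7 has {γ, δ, ε}, leaving only α.
Day 2, shift 2: day 2 has {α, β, γ, ε, ζ, η} and shift 2 has {β, ε, ζ, η}, leaving only δ.
Day 3, shift 4: day 3 has {δ, ε, ζ} and shift 4 has {α, β, γ, δ, ε, ζ}, leaving only η.
Day 3, shift 7: day 3 has {δ, ε, ζ, η} and shift 7 has {α, γ, δ, ε}, leaving only β.
Day 3 already has {β, δ, ε, ζ, η} and shift 3 already has {γ, δ, ζ, η}, so day 3, shift 3 must be α.

α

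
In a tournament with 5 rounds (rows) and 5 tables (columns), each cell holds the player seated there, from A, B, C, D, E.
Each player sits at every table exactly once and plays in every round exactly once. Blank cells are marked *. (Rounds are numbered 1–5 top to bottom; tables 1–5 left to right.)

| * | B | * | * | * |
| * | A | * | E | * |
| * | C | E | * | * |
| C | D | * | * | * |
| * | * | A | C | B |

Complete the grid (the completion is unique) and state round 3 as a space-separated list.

A C E B D

Round 4, table 3: round 4 has {C, D} and table 3 has {A, E}, leaving only B.
Round 4, table 4: round 4 has {B, C, D} and table 4 has {C, E}, leaving only A.
Round 1, table 4: round 1 has {B} and table 4 has {A, C, E}, leaving only D.
Round 3, table 4: round 3 has {C, E} and table 4 has {A, C, D, E}, leaving only B.
Round 1, table 3: round 1 has {B, D} and table 3 has {A, B, E}, leaving only C.
Round 2, table 3: round 2 has {A, E} and table 3 has {A, B, C, E}, leaving only D.
Round 2, table 1: round 2 has {A, D, E} and table 1 has {C}, leaving only B.
Round 2, table 5: round 2 has {A, B, D, E} and table 5 has {B}, leaving only C.
Round 4, table 5: round 4 has {A, B, C, D} and table 5 has {B, C}, leaving only E.
Round 1, table 5: round 1 has {B, C, D} and table 5 has {B, C, E}, leaving only A.
Round 3, table 5: round 3 has {B, C, E} and table 5 has {A, B, C, E}, leaving only D.
Round 3, table 1: round 3 has {B, C, D, E} and table 1 has {B, C}, leaving only A.
So round 3 reads: A C E B D.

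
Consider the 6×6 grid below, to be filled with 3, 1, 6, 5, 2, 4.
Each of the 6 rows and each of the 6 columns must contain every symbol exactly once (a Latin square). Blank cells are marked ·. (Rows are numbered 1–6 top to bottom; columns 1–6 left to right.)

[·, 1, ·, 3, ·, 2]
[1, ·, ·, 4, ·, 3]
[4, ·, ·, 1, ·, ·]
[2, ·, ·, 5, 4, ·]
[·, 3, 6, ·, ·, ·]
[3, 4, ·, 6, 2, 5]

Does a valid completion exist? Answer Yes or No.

Yes

No row or column among the givens repeats a symbol, and propagating forced cells runs into no contradiction.
One valid completion exists (for instance, 6 1 4 3 5 2 / 1 5 2 4 6 3 / 4 2 5 1 3 6 / 2 6 3 5 4 1 / 5 3 6 2 1 4 / 3 4 1 6 2 5).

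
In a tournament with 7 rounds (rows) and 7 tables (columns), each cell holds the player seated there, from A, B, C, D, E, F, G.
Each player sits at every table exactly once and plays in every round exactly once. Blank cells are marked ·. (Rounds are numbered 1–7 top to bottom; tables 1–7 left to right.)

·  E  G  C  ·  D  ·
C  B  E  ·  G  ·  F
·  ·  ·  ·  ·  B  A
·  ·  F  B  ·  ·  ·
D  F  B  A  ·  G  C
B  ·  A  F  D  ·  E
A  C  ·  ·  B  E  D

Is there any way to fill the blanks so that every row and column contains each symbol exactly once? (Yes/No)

Round 7, table 3: round 7 together with table 3 already contain {A, B, C, D, E, F, G} — every symbol — so nothing can go there. The grid has no valid completion.

No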